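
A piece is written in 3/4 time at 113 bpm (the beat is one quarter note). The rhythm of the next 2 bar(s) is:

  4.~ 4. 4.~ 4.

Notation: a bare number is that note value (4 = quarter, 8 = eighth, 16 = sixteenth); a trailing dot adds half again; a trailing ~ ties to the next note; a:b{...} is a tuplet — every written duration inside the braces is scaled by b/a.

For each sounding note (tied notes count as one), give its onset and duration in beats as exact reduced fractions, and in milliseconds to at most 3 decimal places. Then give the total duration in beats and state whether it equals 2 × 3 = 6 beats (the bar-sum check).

1) 0.0ms=0b +1592.92ms=3b
2) 1592.92ms=3b +1592.92ms=3b
Σ=6b of 6 (113bpm 3/4) — PASS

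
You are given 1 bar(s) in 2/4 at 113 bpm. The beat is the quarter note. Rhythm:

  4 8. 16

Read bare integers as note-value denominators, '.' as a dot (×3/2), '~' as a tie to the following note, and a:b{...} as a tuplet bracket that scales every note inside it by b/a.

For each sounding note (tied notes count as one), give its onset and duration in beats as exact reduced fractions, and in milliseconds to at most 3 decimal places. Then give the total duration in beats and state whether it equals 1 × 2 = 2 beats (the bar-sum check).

1) 0.0ms=0b +530.973ms=1b
2) 530.973ms=1b +398.23ms=3/4b
3) 929.204ms=7/4b +132.743ms=1/4b
Σ=2b of 2 (113bpm 2/4) — PASS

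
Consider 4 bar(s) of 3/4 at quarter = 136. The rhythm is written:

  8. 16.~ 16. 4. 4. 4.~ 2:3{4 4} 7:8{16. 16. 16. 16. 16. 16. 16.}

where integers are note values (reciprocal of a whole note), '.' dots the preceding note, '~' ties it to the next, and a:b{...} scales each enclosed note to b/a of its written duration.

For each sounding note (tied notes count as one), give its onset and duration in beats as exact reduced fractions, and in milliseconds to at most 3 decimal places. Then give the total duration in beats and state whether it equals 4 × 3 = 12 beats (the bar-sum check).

1) 0.0ms=0b +330.882ms=3/4b
2) 330.882ms=3/4b +330.882ms=3/4b
3) 661.765ms=3/2b +661.765ms=3/2b
4) 1323.529ms=3b +661.765ms=3/2b
5) 1985.294ms=9/2b +1323.529ms=3b
6) 3308.824ms=15/2b +661.765ms=3/2b
7) 3970.588ms=9b +189.076ms=3/7b
8) 4159.664ms=66/7b +189.076ms=3/7b
9) 4348.739ms=69/7b +189.076ms=3/7b
10) 4537.815ms=72/7b +189.076ms=3/7b
11) 4726.891ms=75/7b +189.076ms=3/7b
12) 4915.966ms=78/7b +189.076ms=3/7b
13) 5105.042ms=81/7b +189.076ms=3/7b
Σ=12b of 12 (136bpm 3/4) — PASS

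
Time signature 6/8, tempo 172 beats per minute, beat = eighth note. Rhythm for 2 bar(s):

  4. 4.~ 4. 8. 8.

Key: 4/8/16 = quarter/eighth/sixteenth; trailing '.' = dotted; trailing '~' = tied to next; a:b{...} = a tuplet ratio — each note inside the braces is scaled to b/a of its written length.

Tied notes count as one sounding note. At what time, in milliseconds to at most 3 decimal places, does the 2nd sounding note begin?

note 2 onset = 3b = 1046.512ms

1. 0.0ms @ 0 + 1046.512ms (3)
2. 1046.512ms @ 3 + 2093.023ms (6)
3. 3139.535ms @ 9 + 523.256ms (3/2)
4. 3662.791ms @ 21/2 + 523.256ms (3/2)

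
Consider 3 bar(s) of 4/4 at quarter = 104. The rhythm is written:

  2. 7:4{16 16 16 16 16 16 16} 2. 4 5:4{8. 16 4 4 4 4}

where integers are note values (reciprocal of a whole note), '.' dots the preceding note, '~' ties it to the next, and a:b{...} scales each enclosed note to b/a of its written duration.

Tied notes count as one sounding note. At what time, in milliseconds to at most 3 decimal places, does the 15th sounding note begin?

1. 0.0ms @ 0 + 1730.769ms (3)
2. 1730.769ms @ 3 + 82.418ms (1/7)
3. 1813.187ms @ 22/7 + 82.418ms (1/7)
4. 1895.604ms @ 23/7 + 82.418ms (1/7)
5. 1978.022ms @ 24/7 + 82.418ms (1/7)
6. 2060.44ms @ 25/7 + 82.418ms (1/7)
7. 2142.857ms @ 26/7 + 82.418ms (1/7)
8. 2225.275ms @ 27/7 + 82.418ms (1/7)
9. 2307.692ms @ 4 + 1730.769ms (3)
10. 4038.462ms @ 7 + 576.923ms (1)
11. 4615.385ms @ 8 + 346.154ms (3/5)
12. 4961.538ms @ 43/5 + 115.385ms (1/5)
13. 5076.923ms @ 44/5 + 461.538ms (4/5)
14. 5538.462ms @ 48/5 + 461.538ms (4/5)
15. 6000.0ms @ 52/5 + 461.538ms (4/5)
16. 6461.538ms @ 56/5 + 461.538ms (4/5)

note 15 onset = 52/5b = 6000.0ms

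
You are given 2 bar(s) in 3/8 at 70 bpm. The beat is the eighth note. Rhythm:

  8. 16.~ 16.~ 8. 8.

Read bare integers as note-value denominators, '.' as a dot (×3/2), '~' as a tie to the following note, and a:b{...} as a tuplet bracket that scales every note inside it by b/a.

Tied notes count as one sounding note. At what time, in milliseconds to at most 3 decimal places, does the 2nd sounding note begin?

note 2 onset = 3/2b = 1285.714ms

1. 0.0ms @ 0 + 1285.714ms (3/2)
2. 1285.714ms @ 3/2 + 2571.429ms (3)
3. 3857.143ms @ 9/2 + 1285.714ms (3/2)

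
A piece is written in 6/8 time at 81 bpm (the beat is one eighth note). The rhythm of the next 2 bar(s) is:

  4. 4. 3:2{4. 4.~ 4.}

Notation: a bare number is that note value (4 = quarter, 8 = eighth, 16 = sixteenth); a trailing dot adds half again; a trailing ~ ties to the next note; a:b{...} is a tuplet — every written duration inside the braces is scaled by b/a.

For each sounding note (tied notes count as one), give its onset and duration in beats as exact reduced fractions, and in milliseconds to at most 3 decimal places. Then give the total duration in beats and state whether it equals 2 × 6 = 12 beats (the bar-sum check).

1) 0.0ms=0b +2222.222ms=3b
2) 2222.222ms=3b +2222.222ms=3b
3) 4444.444ms=6b +1481.481ms=2b
4) 5925.926ms=8b +2962.963ms=4b
Σ=12b of 12 (81bpm 6/8) — PASS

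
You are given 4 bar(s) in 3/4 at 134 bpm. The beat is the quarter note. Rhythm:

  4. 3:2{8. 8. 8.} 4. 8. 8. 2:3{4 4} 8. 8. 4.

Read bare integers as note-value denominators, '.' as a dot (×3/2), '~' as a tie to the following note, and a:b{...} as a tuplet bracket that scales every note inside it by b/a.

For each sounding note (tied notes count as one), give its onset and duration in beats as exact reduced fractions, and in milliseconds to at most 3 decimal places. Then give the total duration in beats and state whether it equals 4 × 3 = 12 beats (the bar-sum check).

1) 0.0ms=0b +671.642ms=3/2b
2) 671.642ms=3/2b +223.881ms=1/2b
3) 895.522ms=2b +223.881ms=1/2b
4) 1119.403ms=5/2b +223.881ms=1/2b
5) 1343.284ms=3b +671.642ms=3/2b
6) 2014.925ms=9/2b +335.821ms=3/4b
7) 2350.746ms=21/4b +335.821ms=3/4b
8) 2686.567ms=6b +671.642ms=3/2b
9) 3358.209ms=15/2b +671.642ms=3/2b
10) 4029.851ms=9b +335.821ms=3/4b
11) 4365.672ms=39/4b +335.821ms=3/4b
12) 4701.493ms=21/2b +671.642ms=3/2b
Σ=12b of 12 (134bpm 3/4) — PASS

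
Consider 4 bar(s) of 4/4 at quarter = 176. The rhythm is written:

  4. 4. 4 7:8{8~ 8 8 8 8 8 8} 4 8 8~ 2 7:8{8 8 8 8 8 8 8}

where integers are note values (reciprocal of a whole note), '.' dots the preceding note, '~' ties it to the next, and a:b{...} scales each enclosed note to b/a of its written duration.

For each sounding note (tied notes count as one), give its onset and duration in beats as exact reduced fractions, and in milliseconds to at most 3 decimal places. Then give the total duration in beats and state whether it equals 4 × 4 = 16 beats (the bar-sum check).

1) 0.0ms=0b +511.364ms=3/2b
2) 511.364ms=3/2b +511.364ms=3/2b
3) 1022.727ms=3b +340.909ms=1b
4) 1363.636ms=4b +389.61ms=8/7b
5) 1753.247ms=36/7b +194.805ms=4/7b
6) 1948.052ms=40/7b +194.805ms=4/7b
7) 2142.857ms=44/7b +194.805ms=4/7b
8) 2337.662ms=48/7b +194.805ms=4/7b
9) 2532.468ms=52/7b +194.805ms=4/7b
10) 2727.273ms=8b +340.909ms=1b
11) 3068.182ms=9b +170.455ms=1/2b
12) 3238.636ms=19/2b +852.273ms=5/2b
13) 4090.909ms=12b +194.805ms=4/7b
14) 4285.714ms=88/7b +194.805ms=4/7b
15) 4480.519ms=92/7b +194.805ms=4/7b
16) 4675.325ms=96/7b +194.805ms=4/7b
17) 4870.13ms=100/7b +194.805ms=4/7b
18) 5064.935ms=104/7b +194.805ms=4/7b
19) 5259.74ms=108/7b +194.805ms=4/7b
Σ=16b of 16 (176bpm 4/4) — PASS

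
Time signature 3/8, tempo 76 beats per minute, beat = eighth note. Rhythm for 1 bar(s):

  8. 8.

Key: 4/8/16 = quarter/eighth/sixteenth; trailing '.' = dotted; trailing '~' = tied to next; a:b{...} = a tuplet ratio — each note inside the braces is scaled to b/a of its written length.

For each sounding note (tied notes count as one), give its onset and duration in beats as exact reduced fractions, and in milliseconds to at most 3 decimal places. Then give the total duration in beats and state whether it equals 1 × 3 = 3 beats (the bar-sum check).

1) 0.0ms=0b +1184.211ms=3/2b
2) 1184.211ms=3/2b +1184.211ms=3/2b
Σ=3b of 3 (76bpm 3/8) — PASS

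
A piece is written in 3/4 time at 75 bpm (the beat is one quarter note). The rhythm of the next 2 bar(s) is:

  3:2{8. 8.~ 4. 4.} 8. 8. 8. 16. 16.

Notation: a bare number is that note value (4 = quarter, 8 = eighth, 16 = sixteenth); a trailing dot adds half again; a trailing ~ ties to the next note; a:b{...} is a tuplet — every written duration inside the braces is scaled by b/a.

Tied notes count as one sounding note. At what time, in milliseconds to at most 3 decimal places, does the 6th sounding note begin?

note 6 onset = 9/2b = 3600.0ms

1. 0.0ms @ 0 + 400.0ms (1/2)
2. 400.0ms @ 1/2 + 1200.0ms (3/2)
3. 1600.0ms @ 2 + 800.0ms (1)
4. 2400.0ms @ 3 + 600.0ms (3/4)
5. 3000.0ms @ 15/4 + 600.0ms (3/4)
6. 3600.0ms @ 9/2 + 600.0ms (3/4)
7. 4200.0ms @ 21/4 + 300.0ms (3/8)
8. 4500.0ms @ 45/8 + 300.0ms (3/8)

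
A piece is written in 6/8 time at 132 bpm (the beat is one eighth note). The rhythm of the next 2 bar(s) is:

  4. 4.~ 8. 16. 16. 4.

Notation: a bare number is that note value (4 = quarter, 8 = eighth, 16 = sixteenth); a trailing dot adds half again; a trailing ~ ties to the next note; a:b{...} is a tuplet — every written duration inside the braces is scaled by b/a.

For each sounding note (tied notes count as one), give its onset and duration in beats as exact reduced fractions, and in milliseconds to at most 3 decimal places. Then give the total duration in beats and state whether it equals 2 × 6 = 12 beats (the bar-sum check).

1) 0.0ms=0b +1363.636ms=3b
2) 1363.636ms=3b +2045.455ms=9/2b
3) 3409.091ms=15/2b +340.909ms=3/4b
4) 3750.0ms=33/4b +340.909ms=3/4b
5) 4090.909ms=9b +1363.636ms=3b
Σ=12b of 12 (132bpm 6/8) — PASS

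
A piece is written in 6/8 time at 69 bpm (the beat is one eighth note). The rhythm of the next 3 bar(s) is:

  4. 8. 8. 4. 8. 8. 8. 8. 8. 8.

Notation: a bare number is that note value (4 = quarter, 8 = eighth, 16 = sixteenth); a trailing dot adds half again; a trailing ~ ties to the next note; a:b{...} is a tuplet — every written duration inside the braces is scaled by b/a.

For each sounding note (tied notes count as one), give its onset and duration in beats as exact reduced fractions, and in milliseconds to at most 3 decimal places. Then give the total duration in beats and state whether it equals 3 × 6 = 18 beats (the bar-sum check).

1) 0.0ms=0b +2608.696ms=3b
2) 2608.696ms=3b +1304.348ms=3/2b
3) 3913.043ms=9/2b +1304.348ms=3/2b
4) 5217.391ms=6b +2608.696ms=3b
5) 7826.087ms=9b +1304.348ms=3/2b
6) 9130.435ms=21/2b +1304.348ms=3/2b
7) 10434.783ms=12b +1304.348ms=3/2b
8) 11739.13ms=27/2b +1304.348ms=3/2b
9) 13043.478ms=15b +1304.348ms=3/2b
10) 14347.826ms=33/2b +1304.348ms=3/2b
Σ=18b of 18 (69bpm 6/8) — PASS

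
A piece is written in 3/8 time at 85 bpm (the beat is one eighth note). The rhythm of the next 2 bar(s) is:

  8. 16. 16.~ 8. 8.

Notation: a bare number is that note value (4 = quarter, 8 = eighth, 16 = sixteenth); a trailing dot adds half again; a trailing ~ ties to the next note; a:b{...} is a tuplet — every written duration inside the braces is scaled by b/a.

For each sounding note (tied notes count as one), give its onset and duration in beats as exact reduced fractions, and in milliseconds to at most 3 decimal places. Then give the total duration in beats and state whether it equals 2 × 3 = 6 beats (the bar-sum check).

1) 0.0ms=0b +1058.824ms=3/2b
2) 1058.824ms=3/2b +529.412ms=3/4b
3) 1588.235ms=9/4b +1588.235ms=9/4b
4) 3176.471ms=9/2b +1058.824ms=3/2b
Σ=6b of 6 (85bpm 3/8) — PASS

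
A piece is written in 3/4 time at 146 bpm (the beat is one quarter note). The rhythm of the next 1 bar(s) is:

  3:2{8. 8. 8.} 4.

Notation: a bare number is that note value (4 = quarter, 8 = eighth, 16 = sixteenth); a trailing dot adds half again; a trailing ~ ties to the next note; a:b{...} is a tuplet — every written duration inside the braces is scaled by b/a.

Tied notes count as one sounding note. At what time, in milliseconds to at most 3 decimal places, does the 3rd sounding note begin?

1. 0.0ms @ 0 + 205.479ms (1/2)
2. 205.479ms @ 1/2 + 205.479ms (1/2)
3. 410.959ms @ 1 + 205.479ms (1/2)
4. 616.438ms @ 3/2 + 616.438ms (3/2)

note 3 onset = 1b = 410.959ms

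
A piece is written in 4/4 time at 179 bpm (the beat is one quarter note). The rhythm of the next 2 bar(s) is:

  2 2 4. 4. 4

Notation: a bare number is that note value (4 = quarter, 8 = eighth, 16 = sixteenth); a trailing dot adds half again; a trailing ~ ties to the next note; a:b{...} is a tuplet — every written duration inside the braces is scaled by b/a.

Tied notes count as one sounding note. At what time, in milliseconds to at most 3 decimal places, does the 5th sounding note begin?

note 5 onset = 7b = 2346.369ms

1. 0.0ms @ 0 + 670.391ms (2)
2. 670.391ms @ 2 + 670.391ms (2)
3. 1340.782ms @ 4 + 502.793ms (3/2)
4. 1843.575ms @ 11/2 + 502.793ms (3/2)
5. 2346.369ms @ 7 + 335.196ms (1)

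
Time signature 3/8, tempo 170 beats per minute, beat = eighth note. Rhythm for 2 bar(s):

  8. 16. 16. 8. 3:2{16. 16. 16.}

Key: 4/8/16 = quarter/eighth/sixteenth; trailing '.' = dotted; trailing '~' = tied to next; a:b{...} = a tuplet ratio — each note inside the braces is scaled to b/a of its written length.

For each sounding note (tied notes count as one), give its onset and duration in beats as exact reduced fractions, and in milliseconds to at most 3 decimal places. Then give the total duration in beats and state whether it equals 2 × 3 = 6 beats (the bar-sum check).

1) 0.0ms=0b +529.412ms=3/2b
2) 529.412ms=3/2b +264.706ms=3/4b
3) 794.118ms=9/4b +264.706ms=3/4b
4) 1058.824ms=3b +529.412ms=3/2b
5) 1588.235ms=9/2b +176.471ms=1/2b
6) 1764.706ms=5b +176.471ms=1/2b
7) 1941.176ms=11/2b +176.471ms=1/2b
Σ=6b of 6 (170bpm 3/8) — PASS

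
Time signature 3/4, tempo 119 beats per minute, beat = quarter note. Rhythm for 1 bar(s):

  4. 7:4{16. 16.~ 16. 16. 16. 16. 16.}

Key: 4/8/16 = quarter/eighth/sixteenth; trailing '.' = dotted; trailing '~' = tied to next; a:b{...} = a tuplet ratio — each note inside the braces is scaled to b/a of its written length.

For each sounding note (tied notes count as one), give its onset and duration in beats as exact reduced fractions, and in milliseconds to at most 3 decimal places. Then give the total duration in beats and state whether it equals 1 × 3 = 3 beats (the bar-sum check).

1) 0.0ms=0b +756.303ms=3/2b
2) 756.303ms=3/2b +108.043ms=3/14b
3) 864.346ms=12/7b +216.086ms=3/7b
4) 1080.432ms=15/7b +108.043ms=3/14b
5) 1188.475ms=33/14b +108.043ms=3/14b
6) 1296.519ms=18/7b +108.043ms=3/14b
7) 1404.562ms=39/14b +108.043ms=3/14b
Σ=3b of 3 (119bpm 3/4) — PASS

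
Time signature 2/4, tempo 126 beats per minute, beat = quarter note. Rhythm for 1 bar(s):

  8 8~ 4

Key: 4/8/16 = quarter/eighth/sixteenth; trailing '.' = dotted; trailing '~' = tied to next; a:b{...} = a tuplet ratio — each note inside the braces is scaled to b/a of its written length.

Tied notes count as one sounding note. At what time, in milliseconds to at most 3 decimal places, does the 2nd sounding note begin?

1. 0.0ms @ 0 + 238.095ms (1/2)
2. 238.095ms @ 1/2 + 714.286ms (3/2)

note 2 onset = 1/2b = 238.095ms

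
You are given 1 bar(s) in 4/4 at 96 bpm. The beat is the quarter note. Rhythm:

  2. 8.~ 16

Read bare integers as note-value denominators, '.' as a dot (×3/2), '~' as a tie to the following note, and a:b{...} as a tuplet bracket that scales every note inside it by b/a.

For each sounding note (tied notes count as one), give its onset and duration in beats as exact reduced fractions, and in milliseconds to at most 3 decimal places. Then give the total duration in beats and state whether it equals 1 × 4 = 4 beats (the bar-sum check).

1) 0.0ms=0b +1875.0ms=3b
2) 1875.0ms=3b +625.0ms=1b
Σ=4b of 4 (96bpm 4/4) — PASS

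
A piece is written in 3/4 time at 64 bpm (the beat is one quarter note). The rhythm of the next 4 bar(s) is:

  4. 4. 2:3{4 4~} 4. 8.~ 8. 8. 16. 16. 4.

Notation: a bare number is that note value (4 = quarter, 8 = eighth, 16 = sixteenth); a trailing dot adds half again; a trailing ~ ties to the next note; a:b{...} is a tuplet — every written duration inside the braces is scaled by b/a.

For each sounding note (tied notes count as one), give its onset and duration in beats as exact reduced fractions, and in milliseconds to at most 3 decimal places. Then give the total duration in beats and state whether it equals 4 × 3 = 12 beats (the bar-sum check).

1) 0.0ms=0b +1406.25ms=3/2b
2) 1406.25ms=3/2b +1406.25ms=3/2b
3) 2812.5ms=3b +1406.25ms=3/2b
4) 4218.75ms=9/2b +2812.5ms=3b
5) 7031.25ms=15/2b +1406.25ms=3/2b
6) 8437.5ms=9b +703.125ms=3/4b
7) 9140.625ms=39/4b +351.562ms=3/8b
8) 9492.188ms=81/8b +351.562ms=3/8b
9) 9843.75ms=21/2b +1406.25ms=3/2b
Σ=12b of 12 (64bpm 3/4) — PASS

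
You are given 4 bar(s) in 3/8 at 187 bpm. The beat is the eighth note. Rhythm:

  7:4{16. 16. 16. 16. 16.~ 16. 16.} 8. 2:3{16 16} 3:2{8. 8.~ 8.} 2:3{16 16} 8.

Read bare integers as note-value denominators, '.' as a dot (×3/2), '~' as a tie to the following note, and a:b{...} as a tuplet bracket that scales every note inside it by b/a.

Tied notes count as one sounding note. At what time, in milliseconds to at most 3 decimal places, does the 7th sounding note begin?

1. 0.0ms @ 0 + 137.51ms (3/7)
2. 137.51ms @ 3/7 + 137.51ms (3/7)
3. 275.019ms @ 6/7 + 137.51ms (3/7)
4. 412.529ms @ 9/7 + 137.51ms (3/7)
5. 550.038ms @ 12/7 + 275.019ms (6/7)
6. 825.057ms @ 18/7 + 137.51ms (3/7)
7. 962.567ms @ 3 + 481.283ms (3/2)
8. 1443.85ms @ 9/2 + 240.642ms (3/4)
9. 1684.492ms @ 21/4 + 240.642ms (3/4)
10. 1925.134ms @ 6 + 320.856ms (1)
11. 2245.989ms @ 7 + 641.711ms (2)
12. 2887.701ms @ 9 + 240.642ms (3/4)
13. 3128.342ms @ 39/4 + 240.642ms (3/4)
14. 3368.984ms @ 21/2 + 481.283ms (3/2)

note 7 onset = 3b = 962.567ms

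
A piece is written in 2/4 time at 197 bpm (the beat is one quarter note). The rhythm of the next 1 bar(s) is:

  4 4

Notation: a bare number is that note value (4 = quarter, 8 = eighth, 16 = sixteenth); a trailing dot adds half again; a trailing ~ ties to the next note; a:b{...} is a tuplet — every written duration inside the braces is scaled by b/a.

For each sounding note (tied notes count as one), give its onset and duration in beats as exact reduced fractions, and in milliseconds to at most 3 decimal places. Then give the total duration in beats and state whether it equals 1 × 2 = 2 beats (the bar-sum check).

1) 0.0ms=0b +304.569ms=1b
2) 304.569ms=1b +304.569ms=1b
Σ=2b of 2 (197bpm 2/4) — PASS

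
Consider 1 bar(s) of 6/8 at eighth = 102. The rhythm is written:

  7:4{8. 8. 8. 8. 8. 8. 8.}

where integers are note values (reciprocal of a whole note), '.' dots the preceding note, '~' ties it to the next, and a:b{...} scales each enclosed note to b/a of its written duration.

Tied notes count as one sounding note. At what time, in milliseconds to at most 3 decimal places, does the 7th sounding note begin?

1. 0.0ms @ 0 + 504.202ms (6/7)
2. 504.202ms @ 6/7 + 504.202ms (6/7)
3. 1008.403ms @ 12/7 + 504.202ms (6/7)
4. 1512.605ms @ 18/7 + 504.202ms (6/7)
5. 2016.807ms @ 24/7 + 504.202ms (6/7)
6. 2521.008ms @ 30/7 + 504.202ms (6/7)
7. 3025.21ms @ 36/7 + 504.202ms (6/7)

note 7 onset = 36/7b = 3025.21ms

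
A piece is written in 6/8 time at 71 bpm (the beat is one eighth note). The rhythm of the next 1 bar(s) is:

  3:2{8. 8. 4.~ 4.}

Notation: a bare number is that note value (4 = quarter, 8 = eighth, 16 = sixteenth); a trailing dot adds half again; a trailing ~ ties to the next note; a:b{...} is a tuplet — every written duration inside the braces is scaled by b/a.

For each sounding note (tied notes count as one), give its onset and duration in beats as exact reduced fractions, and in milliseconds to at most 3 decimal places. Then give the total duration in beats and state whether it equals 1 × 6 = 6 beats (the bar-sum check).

1) 0.0ms=0b +845.07ms=1b
2) 845.07ms=1b +845.07ms=1b
3) 1690.141ms=2b +3380.282ms=4b
Σ=6b of 6 (71bpm 6/8) — PASS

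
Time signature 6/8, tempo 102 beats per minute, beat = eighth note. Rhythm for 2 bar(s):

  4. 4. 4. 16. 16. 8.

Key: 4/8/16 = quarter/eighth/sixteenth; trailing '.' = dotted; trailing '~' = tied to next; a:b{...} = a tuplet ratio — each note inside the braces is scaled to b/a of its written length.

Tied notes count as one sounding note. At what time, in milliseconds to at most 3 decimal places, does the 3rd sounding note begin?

note 3 onset = 6b = 3529.412ms

1. 0.0ms @ 0 + 1764.706ms (3)
2. 1764.706ms @ 3 + 1764.706ms (3)
3. 3529.412ms @ 6 + 1764.706ms (3)
4. 5294.118ms @ 9 + 441.176ms (3/4)
5. 5735.294ms @ 39/4 + 441.176ms (3/4)
6. 6176.471ms @ 21/2 + 882.353ms (3/2)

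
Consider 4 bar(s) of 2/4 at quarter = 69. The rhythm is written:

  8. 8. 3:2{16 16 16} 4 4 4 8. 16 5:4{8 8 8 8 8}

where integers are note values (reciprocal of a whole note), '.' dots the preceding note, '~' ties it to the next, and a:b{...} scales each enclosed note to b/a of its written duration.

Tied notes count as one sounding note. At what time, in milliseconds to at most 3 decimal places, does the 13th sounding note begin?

1. 0.0ms @ 0 + 652.174ms (3/4)
2. 652.174ms @ 3/4 + 652.174ms (3/4)
3. 1304.348ms @ 3/2 + 144.928ms (1/6)
4. 1449.275ms @ 5/3 + 144.928ms (1/6)
5. 1594.203ms @ 11/6 + 144.928ms (1/6)
6. 1739.13ms @ 2 + 869.565ms (1)
7. 2608.696ms @ 3 + 869.565ms (1)
8. 3478.261ms @ 4 + 869.565ms (1)
9. 4347.826ms @ 5 + 652.174ms (3/4)
10. 5000.0ms @ 23/4 + 217.391ms (1/4)
11. 5217.391ms @ 6 + 347.826ms (2/5)
12. 5565.217ms @ 32/5 + 347.826ms (2/5)
13. 5913.043ms @ 34/5 + 347.826ms (2/5)
14. 6260.87ms @ 36/5 + 347.826ms (2/5)
15. 6608.696ms @ 38/5 + 347.826ms (2/5)

note 13 onset = 34/5b = 5913.043ms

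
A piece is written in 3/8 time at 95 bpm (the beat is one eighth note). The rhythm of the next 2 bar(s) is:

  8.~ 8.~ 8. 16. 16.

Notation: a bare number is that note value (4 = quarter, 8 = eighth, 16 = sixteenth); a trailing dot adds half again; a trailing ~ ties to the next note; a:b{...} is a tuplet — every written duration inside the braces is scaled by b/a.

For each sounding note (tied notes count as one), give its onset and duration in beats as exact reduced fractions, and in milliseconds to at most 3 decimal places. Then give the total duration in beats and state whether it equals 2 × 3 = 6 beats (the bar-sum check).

1) 0.0ms=0b +2842.105ms=9/2b
2) 2842.105ms=9/2b +473.684ms=3/4b
3) 3315.789ms=21/4b +473.684ms=3/4b
Σ=6b of 6 (95bpm 3/8) — PASS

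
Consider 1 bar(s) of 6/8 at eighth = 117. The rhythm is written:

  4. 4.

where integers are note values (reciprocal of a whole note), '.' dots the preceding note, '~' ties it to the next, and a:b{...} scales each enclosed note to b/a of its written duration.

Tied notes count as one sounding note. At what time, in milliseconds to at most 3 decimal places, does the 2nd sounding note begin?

1. 0.0ms @ 0 + 1538.462ms (3)
2. 1538.462ms @ 3 + 1538.462ms (3)

note 2 onset = 3b = 1538.462ms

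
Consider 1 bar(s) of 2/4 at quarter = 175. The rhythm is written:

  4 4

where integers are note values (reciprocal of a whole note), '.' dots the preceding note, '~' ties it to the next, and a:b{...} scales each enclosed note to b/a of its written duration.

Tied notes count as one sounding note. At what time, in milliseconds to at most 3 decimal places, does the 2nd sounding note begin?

1. 0.0ms @ 0 + 342.857ms (1)
2. 342.857ms @ 1 + 342.857ms (1)

note 2 onset = 1b = 342.857ms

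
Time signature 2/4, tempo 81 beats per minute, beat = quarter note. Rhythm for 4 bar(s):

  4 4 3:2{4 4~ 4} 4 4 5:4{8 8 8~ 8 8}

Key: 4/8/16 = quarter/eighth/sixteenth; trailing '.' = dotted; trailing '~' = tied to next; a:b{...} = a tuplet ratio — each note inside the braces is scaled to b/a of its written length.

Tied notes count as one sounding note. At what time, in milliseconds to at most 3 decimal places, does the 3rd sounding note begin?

note 3 onset = 2b = 1481.481ms

1. 0.0ms @ 0 + 740.741ms (1)
2. 740.741ms @ 1 + 740.741ms (1)
3. 1481.481ms @ 2 + 493.827ms (2/3)
4. 1975.309ms @ 8/3 + 987.654ms (4/3)
5. 2962.963ms @ 4 + 740.741ms (1)
6. 3703.704ms @ 5 + 740.741ms (1)
7. 4444.444ms @ 6 + 296.296ms (2/5)
8. 4740.741ms @ 32/5 + 296.296ms (2/5)
9. 5037.037ms @ 34/5 + 592.593ms (4/5)
10. 5629.63ms @ 38/5 + 296.296ms (2/5)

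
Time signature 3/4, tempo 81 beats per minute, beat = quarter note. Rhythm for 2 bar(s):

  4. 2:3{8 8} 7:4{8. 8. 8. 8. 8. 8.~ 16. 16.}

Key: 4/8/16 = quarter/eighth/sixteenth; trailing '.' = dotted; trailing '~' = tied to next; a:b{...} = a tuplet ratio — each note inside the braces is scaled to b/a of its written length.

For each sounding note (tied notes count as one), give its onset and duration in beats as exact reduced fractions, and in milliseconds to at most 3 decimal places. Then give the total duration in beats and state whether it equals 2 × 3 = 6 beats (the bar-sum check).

1) 0.0ms=0b +1111.111ms=3/2b
2) 1111.111ms=3/2b +555.556ms=3/4b
3) 1666.667ms=9/4b +555.556ms=3/4b
4) 2222.222ms=3b +317.46ms=3/7b
5) 2539.683ms=24/7b +317.46ms=3/7b
6) 2857.143ms=27/7b +317.46ms=3/7b
7) 3174.603ms=30/7b +317.46ms=3/7b
8) 3492.063ms=33/7b +317.46ms=3/7b
9) 3809.524ms=36/7b +476.19ms=9/14b
10) 4285.714ms=81/14b +158.73ms=3/14b
Σ=6b of 6 (81bpm 3/4) — PASS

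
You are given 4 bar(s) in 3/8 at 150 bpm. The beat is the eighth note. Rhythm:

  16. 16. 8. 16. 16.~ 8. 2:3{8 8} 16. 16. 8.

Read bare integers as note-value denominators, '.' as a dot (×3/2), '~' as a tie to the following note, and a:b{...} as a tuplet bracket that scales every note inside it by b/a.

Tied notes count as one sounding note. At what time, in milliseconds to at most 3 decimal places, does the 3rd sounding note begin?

note 3 onset = 3/2b = 600.0ms

1. 0.0ms @ 0 + 300.0ms (3/4)
2. 300.0ms @ 3/4 + 300.0ms (3/4)
3. 600.0ms @ 3/2 + 600.0ms (3/2)
4. 1200.0ms @ 3 + 300.0ms (3/4)
5. 1500.0ms @ 15/4 + 900.0ms (9/4)
6. 2400.0ms @ 6 + 600.0ms (3/2)
7. 3000.0ms @ 15/2 + 600.0ms (3/2)
8. 3600.0ms @ 9 + 300.0ms (3/4)
9. 3900.0ms @ 39/4 + 300.0ms (3/4)
10. 4200.0ms @ 21/2 + 600.0ms (3/2)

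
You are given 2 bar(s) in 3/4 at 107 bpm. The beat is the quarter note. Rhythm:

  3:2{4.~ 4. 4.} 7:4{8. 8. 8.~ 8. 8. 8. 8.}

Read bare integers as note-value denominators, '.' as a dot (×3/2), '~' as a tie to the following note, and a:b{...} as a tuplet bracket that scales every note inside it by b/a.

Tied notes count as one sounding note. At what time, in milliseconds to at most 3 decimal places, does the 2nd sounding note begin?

note 2 onset = 2b = 1121.495ms

1. 0.0ms @ 0 + 1121.495ms (2)
2. 1121.495ms @ 2 + 560.748ms (1)
3. 1682.243ms @ 3 + 240.32ms (3/7)
4. 1922.563ms @ 24/7 + 240.32ms (3/7)
5. 2162.884ms @ 27/7 + 480.641ms (6/7)
6. 2643.525ms @ 33/7 + 240.32ms (3/7)
7. 2883.845ms @ 36/7 + 240.32ms (3/7)
8. 3124.166ms @ 39/7 + 240.32ms (3/7)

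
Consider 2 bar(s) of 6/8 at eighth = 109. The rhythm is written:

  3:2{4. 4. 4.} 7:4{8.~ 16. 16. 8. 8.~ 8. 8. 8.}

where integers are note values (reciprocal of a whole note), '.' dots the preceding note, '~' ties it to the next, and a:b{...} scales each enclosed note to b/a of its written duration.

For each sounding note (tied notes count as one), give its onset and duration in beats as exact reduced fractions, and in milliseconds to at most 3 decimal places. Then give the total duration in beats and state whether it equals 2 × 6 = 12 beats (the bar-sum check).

1) 0.0ms=0b +1100.917ms=2b
2) 1100.917ms=2b +1100.917ms=2b
3) 2201.835ms=4b +1100.917ms=2b
4) 3302.752ms=6b +707.733ms=9/7b
5) 4010.485ms=51/7b +235.911ms=3/7b
6) 4246.396ms=54/7b +471.822ms=6/7b
7) 4718.218ms=60/7b +943.644ms=12/7b
8) 5661.861ms=72/7b +471.822ms=6/7b
9) 6133.683ms=78/7b +471.822ms=6/7b
Σ=12b of 12 (109bpm 6/8) — PASS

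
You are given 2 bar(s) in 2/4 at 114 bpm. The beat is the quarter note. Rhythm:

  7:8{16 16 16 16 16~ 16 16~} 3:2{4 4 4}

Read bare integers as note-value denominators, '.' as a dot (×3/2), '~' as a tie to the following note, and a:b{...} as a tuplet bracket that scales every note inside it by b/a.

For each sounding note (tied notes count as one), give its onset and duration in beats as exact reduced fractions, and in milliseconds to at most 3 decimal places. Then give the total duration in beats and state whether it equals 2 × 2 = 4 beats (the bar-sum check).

1) 0.0ms=0b +150.376ms=2/7b
2) 150.376ms=2/7b +150.376ms=2/7b
3) 300.752ms=4/7b +150.376ms=2/7b
4) 451.128ms=6/7b +150.376ms=2/7b
5) 601.504ms=8/7b +300.752ms=4/7b
6) 902.256ms=12/7b +501.253ms=20/21b
7) 1403.509ms=8/3b +350.877ms=2/3b
8) 1754.386ms=10/3b +350.877ms=2/3b
Σ=4b of 4 (114bpm 2/4) — PASS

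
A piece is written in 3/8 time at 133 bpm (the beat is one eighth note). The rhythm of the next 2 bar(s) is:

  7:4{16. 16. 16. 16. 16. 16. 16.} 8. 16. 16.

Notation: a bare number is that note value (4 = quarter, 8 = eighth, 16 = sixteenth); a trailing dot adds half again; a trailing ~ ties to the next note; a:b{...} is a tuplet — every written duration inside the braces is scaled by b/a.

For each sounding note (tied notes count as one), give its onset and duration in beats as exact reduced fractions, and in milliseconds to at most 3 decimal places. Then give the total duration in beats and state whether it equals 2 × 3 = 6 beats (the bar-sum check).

1) 0.0ms=0b +193.34ms=3/7b
2) 193.34ms=3/7b +193.34ms=3/7b
3) 386.681ms=6/7b +193.34ms=3/7b
4) 580.021ms=9/7b +193.34ms=3/7b
5) 773.362ms=12/7b +193.34ms=3/7b
6) 966.702ms=15/7b +193.34ms=3/7b
7) 1160.043ms=18/7b +193.34ms=3/7b
8) 1353.383ms=3b +676.692ms=3/2b
9) 2030.075ms=9/2b +338.346ms=3/4b
10) 2368.421ms=21/4b +338.346ms=3/4b
Σ=6b of 6 (133bpm 3/8) — PASS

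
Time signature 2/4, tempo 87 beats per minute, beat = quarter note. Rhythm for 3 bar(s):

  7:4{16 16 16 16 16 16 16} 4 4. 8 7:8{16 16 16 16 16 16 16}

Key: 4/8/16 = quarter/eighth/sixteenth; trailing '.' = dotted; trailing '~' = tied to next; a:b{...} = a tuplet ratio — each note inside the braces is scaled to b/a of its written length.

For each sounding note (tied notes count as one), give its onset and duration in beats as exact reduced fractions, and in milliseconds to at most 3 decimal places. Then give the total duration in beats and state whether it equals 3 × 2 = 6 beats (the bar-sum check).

1) 0.0ms=0b +98.522ms=1/7b
2) 98.522ms=1/7b +98.522ms=1/7b
3) 197.044ms=2/7b +98.522ms=1/7b
4) 295.567ms=3/7b +98.522ms=1/7b
5) 394.089ms=4/7b +98.522ms=1/7b
6) 492.611ms=5/7b +98.522ms=1/7b
7) 591.133ms=6/7b +98.522ms=1/7b
8) 689.655ms=1b +689.655ms=1b
9) 1379.31ms=2b +1034.483ms=3/2b
10) 2413.793ms=7/2b +344.828ms=1/2b
11) 2758.621ms=4b +197.044ms=2/7b
12) 2955.665ms=30/7b +197.044ms=2/7b
13) 3152.709ms=32/7b +197.044ms=2/7b
14) 3349.754ms=34/7b +197.044ms=2/7b
15) 3546.798ms=36/7b +197.044ms=2/7b
16) 3743.842ms=38/7b +197.044ms=2/7b
17) 3940.887ms=40/7b +197.044ms=2/7b
Σ=6b of 6 (87bpm 2/4) — PASS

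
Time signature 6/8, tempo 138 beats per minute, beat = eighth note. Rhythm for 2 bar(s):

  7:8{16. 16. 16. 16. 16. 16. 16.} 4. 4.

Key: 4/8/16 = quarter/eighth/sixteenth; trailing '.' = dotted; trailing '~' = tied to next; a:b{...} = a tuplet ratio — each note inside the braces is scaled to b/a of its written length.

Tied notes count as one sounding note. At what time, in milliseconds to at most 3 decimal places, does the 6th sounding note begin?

1. 0.0ms @ 0 + 372.671ms (6/7)
2. 372.671ms @ 6/7 + 372.671ms (6/7)
3. 745.342ms @ 12/7 + 372.671ms (6/7)
4. 1118.012ms @ 18/7 + 372.671ms (6/7)
5. 1490.683ms @ 24/7 + 372.671ms (6/7)
6. 1863.354ms @ 30/7 + 372.671ms (6/7)
7. 2236.025ms @ 36/7 + 372.671ms (6/7)
8. 2608.696ms @ 6 + 1304.348ms (3)
9. 3913.043ms @ 9 + 1304.348ms (3)

note 6 onset = 30/7b = 1863.354ms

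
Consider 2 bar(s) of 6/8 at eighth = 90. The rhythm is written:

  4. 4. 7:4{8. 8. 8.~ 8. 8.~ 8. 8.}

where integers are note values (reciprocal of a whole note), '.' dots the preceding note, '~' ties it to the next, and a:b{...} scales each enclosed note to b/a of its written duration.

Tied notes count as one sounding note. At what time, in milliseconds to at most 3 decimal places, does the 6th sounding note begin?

note 6 onset = 66/7b = 6285.714ms

1. 0.0ms @ 0 + 2000.0ms (3)
2. 2000.0ms @ 3 + 2000.0ms (3)
3. 4000.0ms @ 6 + 571.429ms (6/7)
4. 4571.429ms @ 48/7 + 571.429ms (6/7)
5. 5142.857ms @ 54/7 + 1142.857ms (12/7)
6. 6285.714ms @ 66/7 + 1142.857ms (12/7)
7. 7428.571ms @ 78/7 + 571.429ms (6/7)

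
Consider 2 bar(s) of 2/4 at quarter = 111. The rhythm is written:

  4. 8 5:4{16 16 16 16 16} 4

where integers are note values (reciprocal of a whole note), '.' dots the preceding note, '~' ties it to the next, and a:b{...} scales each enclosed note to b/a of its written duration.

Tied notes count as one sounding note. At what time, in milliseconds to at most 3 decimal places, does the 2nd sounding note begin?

note 2 onset = 3/2b = 810.811ms

1. 0.0ms @ 0 + 810.811ms (3/2)
2. 810.811ms @ 3/2 + 270.27ms (1/2)
3. 1081.081ms @ 2 + 108.108ms (1/5)
4. 1189.189ms @ 11/5 + 108.108ms (1/5)
5. 1297.297ms @ 12/5 + 108.108ms (1/5)
6. 1405.405ms @ 13/5 + 108.108ms (1/5)
7. 1513.514ms @ 14/5 + 108.108ms (1/5)
8. 1621.622ms @ 3 + 540.541ms (1)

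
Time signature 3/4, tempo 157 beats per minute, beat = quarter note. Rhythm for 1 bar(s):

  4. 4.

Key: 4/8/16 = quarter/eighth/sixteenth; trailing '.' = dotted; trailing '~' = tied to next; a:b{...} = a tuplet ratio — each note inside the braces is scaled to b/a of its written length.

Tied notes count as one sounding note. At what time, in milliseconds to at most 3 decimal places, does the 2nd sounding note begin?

1. 0.0ms @ 0 + 573.248ms (3/2)
2. 573.248ms @ 3/2 + 573.248ms (3/2)

note 2 onset = 3/2b = 573.248ms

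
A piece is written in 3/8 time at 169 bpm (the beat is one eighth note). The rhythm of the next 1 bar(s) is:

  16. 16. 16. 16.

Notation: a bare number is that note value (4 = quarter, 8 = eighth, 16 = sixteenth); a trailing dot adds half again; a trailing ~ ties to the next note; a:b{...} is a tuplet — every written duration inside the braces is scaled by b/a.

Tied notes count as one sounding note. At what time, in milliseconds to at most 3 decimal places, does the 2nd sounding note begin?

note 2 onset = 3/4b = 266.272ms

1. 0.0ms @ 0 + 266.272ms (3/4)
2. 266.272ms @ 3/4 + 266.272ms (3/4)
3. 532.544ms @ 3/2 + 266.272ms (3/4)
4. 798.817ms @ 9/4 + 266.272ms (3/4)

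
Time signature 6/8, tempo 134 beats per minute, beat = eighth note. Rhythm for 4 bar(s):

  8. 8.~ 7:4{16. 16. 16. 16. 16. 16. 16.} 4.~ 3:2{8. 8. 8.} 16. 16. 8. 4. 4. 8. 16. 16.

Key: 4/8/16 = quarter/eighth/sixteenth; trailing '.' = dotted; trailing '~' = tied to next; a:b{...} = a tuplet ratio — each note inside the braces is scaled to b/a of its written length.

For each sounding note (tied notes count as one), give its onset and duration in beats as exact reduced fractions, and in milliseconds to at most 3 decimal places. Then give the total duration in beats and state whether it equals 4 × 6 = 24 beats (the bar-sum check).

1) 0.0ms=0b +671.642ms=3/2b
2) 671.642ms=3/2b +863.539ms=27/14b
3) 1535.181ms=24/7b +191.898ms=3/7b
4) 1727.079ms=27/7b +191.898ms=3/7b
5) 1918.977ms=30/7b +191.898ms=3/7b
6) 2110.874ms=33/7b +191.898ms=3/7b
7) 2302.772ms=36/7b +191.898ms=3/7b
8) 2494.67ms=39/7b +191.898ms=3/7b
9) 2686.567ms=6b +1791.045ms=4b
10) 4477.612ms=10b +447.761ms=1b
11) 4925.373ms=11b +447.761ms=1b
12) 5373.134ms=12b +335.821ms=3/4b
13) 5708.955ms=51/4b +335.821ms=3/4b
14) 6044.776ms=27/2b +671.642ms=3/2b
15) 6716.418ms=15b +1343.284ms=3b
16) 8059.701ms=18b +1343.284ms=3b
17) 9402.985ms=21b +671.642ms=3/2b
18) 10074.627ms=45/2b +335.821ms=3/4b
19) 10410.448ms=93/4b +335.821ms=3/4b
Σ=24b of 24 (134bpm 6/8) — PASS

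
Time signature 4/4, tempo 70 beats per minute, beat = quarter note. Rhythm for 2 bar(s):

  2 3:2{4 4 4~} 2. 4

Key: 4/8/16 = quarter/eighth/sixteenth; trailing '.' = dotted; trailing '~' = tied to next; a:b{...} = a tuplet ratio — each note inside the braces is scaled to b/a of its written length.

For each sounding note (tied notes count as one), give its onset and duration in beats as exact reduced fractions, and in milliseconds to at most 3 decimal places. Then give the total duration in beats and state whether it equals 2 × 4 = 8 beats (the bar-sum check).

1) 0.0ms=0b +1714.286ms=2b
2) 1714.286ms=2b +571.429ms=2/3b
3) 2285.714ms=8/3b +571.429ms=2/3b
4) 2857.143ms=10/3b +3142.857ms=11/3b
5) 6000.0ms=7b +857.143ms=1b
Σ=8b of 8 (70bpm 4/4) — PASS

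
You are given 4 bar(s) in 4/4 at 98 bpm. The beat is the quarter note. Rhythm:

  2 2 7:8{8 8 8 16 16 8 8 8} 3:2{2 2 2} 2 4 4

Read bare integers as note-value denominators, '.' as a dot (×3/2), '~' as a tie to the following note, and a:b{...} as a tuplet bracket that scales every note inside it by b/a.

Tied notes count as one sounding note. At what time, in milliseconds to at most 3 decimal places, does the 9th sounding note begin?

note 9 onset = 48/7b = 4198.251ms

1. 0.0ms @ 0 + 1224.49ms (2)
2. 1224.49ms @ 2 + 1224.49ms (2)
3. 2448.98ms @ 4 + 349.854ms (4/7)
4. 2798.834ms @ 32/7 + 349.854ms (4/7)
5. 3148.688ms @ 36/7 + 349.854ms (4/7)
6. 3498.542ms @ 40/7 + 174.927ms (2/7)
7. 3673.469ms @ 6 + 174.927ms (2/7)
8. 3848.397ms @ 44/7 + 349.854ms (4/7)
9. 4198.251ms @ 48/7 + 349.854ms (4/7)
10. 4548.105ms @ 52/7 + 349.854ms (4/7)
11. 4897.959ms @ 8 + 816.327ms (4/3)
12. 5714.286ms @ 28/3 + 816.327ms (4/3)
13. 6530.612ms @ 32/3 + 816.327ms (4/3)
14. 7346.939ms @ 12 + 1224.49ms (2)
15. 8571.429ms @ 14 + 612.245ms (1)
16. 9183.673ms @ 15 + 612.245ms (1)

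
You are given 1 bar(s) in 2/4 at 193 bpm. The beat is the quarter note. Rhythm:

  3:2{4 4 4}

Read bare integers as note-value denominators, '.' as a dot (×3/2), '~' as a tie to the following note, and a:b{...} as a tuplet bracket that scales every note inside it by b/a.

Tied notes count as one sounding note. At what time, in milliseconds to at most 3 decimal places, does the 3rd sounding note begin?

1. 0.0ms @ 0 + 207.254ms (2/3)
2. 207.254ms @ 2/3 + 207.254ms (2/3)
3. 414.508ms @ 4/3 + 207.254ms (2/3)

note 3 onset = 4/3b = 414.508ms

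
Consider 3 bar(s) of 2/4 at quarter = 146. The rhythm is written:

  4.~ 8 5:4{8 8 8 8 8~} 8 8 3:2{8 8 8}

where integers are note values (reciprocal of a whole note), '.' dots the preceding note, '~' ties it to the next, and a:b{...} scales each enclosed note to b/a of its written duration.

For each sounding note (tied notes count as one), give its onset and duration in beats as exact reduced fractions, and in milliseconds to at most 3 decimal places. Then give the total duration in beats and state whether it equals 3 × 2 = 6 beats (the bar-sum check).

1) 0.0ms=0b +821.918ms=2b
2) 821.918ms=2b +164.384ms=2/5b
3) 986.301ms=12/5b +164.384ms=2/5b
4) 1150.685ms=14/5b +164.384ms=2/5b
5) 1315.068ms=16/5b +164.384ms=2/5b
6) 1479.452ms=18/5b +369.863ms=9/10b
7) 1849.315ms=9/2b +205.479ms=1/2b
8) 2054.795ms=5b +136.986ms=1/3b
9) 2191.781ms=16/3b +136.986ms=1/3b
10) 2328.767ms=17/3b +136.986ms=1/3b
Σ=6b of 6 (146bpm 2/4) — PASS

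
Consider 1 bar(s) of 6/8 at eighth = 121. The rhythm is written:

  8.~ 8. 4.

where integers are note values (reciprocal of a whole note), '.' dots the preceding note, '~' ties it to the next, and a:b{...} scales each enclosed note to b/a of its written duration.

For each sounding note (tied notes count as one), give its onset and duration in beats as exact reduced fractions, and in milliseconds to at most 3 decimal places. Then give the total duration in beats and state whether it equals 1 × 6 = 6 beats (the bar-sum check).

1) 0.0ms=0b +1487.603ms=3b
2) 1487.603ms=3b +1487.603ms=3b
Σ=6b of 6 (121bpm 6/8) — PASS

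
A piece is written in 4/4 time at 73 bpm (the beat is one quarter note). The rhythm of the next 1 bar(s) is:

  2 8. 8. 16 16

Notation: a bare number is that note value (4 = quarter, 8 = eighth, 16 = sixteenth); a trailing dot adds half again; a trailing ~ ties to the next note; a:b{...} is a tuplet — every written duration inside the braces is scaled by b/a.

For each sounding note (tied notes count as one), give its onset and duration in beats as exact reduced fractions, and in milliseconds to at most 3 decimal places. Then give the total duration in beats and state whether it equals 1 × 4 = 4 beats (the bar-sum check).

1) 0.0ms=0b +1643.836ms=2b
2) 1643.836ms=2b +616.438ms=3/4b
3) 2260.274ms=11/4b +616.438ms=3/4b
4) 2876.712ms=7/2b +205.479ms=1/4b
5) 3082.192ms=15/4b +205.479ms=1/4b
Σ=4b of 4 (73bpm 4/4) — PASS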